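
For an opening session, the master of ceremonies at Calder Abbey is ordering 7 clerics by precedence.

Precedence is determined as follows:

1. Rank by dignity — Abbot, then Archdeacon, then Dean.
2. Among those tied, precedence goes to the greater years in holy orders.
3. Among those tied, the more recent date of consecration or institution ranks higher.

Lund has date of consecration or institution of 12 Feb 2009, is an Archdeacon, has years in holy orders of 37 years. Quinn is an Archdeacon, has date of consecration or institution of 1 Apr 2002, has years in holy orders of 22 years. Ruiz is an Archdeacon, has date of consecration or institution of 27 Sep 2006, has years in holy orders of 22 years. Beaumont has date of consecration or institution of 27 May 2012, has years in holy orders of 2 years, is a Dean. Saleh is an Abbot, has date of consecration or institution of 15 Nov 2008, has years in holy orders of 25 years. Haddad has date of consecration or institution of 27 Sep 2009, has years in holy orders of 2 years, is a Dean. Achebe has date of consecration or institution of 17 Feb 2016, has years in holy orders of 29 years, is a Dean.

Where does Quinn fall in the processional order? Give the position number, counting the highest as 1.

4

By dignity: Saleh (Abbot); then Lund, Ruiz and Quinn (Archdeacon); then Achebe, Beaumont and Haddad (Dean).
Among Lund, Ruiz and Quinn, by years in holy orders (higher first): Lund (37 years) before Ruiz and Quinn (22 years).
Among Ruiz and Quinn, by date of consecration or institution (later first): Ruiz (27 Sep 2006) before Quinn (1 Apr 2002).
Among Achebe, Beaumont and Haddad, by years in holy orders (higher first): Achebe (29 years) before Beaumont and Haddad (2 years).
Among Beaumont and Haddad, by date of consecration or institution (later first): Beaumont (27 May 2012) before Haddad (27 Sep 2009).
Order: Saleh, Lund, Ruiz, Quinn, Achebe, Beaumont, Haddad. So position 4.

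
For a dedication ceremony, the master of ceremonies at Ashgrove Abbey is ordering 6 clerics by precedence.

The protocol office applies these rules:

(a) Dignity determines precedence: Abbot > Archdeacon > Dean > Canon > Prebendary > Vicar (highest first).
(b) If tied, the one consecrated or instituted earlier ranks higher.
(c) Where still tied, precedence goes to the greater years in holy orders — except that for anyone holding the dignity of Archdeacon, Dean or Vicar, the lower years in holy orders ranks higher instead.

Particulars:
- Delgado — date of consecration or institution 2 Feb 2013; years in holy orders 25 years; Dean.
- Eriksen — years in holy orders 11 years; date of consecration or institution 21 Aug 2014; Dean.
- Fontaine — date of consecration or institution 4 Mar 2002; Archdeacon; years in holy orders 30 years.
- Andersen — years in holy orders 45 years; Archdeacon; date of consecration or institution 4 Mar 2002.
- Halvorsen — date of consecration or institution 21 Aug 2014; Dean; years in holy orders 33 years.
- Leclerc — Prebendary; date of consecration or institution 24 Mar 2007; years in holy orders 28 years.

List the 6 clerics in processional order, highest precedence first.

By dignity: Fontaine and Andersen (Archdeacon); then Delgado, Eriksen and Halvorsen (Dean); then Leclerc (Prebendary).
Fontaine and Andersen both have date of consecration or institution 4 Mar 2002, so the next rule applies.
Among Fontaine and Andersen, by years in holy orders (lower first) (reversed rule for this group): Fontaine (30 years) before Andersen (45 years).
Among Delgado, Eriksen and Halvorsen, by date of consecration or institution (earlier first): Delgado (2 Feb 2013) before Eriksen and Halvorsen (21 Aug 2014).
Among Eriksen and Halvorsen, by years in holy orders (lower first) (reversed rule for this group): Eriksen (11 years) before Halvorsen (33 years).
Full order: Fontaine, Andersen, Delgado, Eriksen, Halvorsen, Leclerc.

Fontaine, Andersen, Delgado, Eriksen, Halvorsen, Leclerc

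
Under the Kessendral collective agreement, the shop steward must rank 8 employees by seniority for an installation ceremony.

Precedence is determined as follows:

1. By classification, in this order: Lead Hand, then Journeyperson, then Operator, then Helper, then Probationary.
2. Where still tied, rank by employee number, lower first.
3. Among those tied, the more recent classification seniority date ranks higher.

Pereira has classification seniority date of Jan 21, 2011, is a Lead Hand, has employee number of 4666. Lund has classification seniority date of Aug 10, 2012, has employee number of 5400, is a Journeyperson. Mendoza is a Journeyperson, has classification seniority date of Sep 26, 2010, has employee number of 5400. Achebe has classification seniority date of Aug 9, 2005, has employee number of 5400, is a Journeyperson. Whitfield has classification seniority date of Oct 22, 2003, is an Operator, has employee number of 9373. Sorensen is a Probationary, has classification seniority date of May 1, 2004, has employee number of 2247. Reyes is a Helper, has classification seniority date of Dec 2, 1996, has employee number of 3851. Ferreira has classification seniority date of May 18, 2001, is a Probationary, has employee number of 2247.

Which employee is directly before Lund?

By classification: Pereira (Lead Hand); then Lund, Mendoza and Achebe (Journeyperson); then Whitfield (Operator); then Reyes (Helper); then Sorensen and Ferreira (Probationary).
Lund, Mendoza and Achebe all have employee number 5400, so the next rule applies.
Among Lund, Mendoza and Achebe, by classification seniority date (later first): Lund (Aug 10, 2012) before Mendoza (Sep 26, 2010) before Achebe (Aug 9, 2005).
Sorensen and Ferreira both have employee number 2247, so the next rule applies.
Among Sorensen and Ferreira, by classification seniority date (later first): Sorensen (May 1, 2004) before Ferreira (May 18, 2001).
Order: Pereira, Lund, Mendoza, Achebe, Whitfield, Reyes, Sorensen, Ferreira.

Pereira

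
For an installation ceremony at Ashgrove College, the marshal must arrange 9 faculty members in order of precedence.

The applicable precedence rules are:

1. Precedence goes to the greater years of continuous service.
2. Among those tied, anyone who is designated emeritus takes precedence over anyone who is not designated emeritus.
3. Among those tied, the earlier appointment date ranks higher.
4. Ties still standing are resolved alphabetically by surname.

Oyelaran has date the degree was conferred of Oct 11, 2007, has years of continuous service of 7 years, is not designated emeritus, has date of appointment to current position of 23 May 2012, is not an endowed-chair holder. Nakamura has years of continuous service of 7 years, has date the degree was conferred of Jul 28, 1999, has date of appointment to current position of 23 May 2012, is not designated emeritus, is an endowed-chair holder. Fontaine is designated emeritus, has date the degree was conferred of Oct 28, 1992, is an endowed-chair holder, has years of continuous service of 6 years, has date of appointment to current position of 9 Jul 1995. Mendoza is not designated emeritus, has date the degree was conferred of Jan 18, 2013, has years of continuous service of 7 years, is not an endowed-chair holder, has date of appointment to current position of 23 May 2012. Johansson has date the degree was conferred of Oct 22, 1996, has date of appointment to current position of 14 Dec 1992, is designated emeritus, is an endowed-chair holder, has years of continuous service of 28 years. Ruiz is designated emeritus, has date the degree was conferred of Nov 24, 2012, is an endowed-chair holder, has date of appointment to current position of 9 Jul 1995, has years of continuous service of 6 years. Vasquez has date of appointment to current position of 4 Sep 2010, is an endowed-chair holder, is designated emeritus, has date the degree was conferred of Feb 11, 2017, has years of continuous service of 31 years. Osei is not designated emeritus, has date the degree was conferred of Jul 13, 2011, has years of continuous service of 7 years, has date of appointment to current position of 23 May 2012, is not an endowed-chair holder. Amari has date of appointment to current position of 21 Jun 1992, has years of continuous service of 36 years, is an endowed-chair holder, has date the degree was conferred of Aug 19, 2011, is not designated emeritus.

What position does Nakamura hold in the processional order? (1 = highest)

5

By years of continuous service (higher first): Amari (36 years); then Vasquez (31 years); then Johansson (28 years); then Mendoza, Nakamura, Osei and Oyelaran (each 7 years); then Fontaine and Ruiz (both 6 years).
Mendoza, Nakamura, Osei and Oyelaran are each not designated emeritus, so the next rule applies.
Mendoza, Nakamura, Osei and Oyelaran all have date of appointment to current position 23 May 2012, so the next rule applies.
Among Mendoza, Nakamura, Osei and Oyelaran, alphabetically by surname: Mendoza before Nakamura before Osei before Oyelaran.
Fontaine and Ruiz are each designated emeritus, so the next rule applies.
Fontaine and Ruiz both have date of appointment to current position 9 Jul 1995, so the next rule applies.
Among Fontaine and Ruiz, alphabetically by surname: Fontaine before Ruiz.
Order: Amari, Vasquez, Johansson, Mendoza, Nakamura, Osei, Oyelaran, Fontaine, Ruiz. So position 5.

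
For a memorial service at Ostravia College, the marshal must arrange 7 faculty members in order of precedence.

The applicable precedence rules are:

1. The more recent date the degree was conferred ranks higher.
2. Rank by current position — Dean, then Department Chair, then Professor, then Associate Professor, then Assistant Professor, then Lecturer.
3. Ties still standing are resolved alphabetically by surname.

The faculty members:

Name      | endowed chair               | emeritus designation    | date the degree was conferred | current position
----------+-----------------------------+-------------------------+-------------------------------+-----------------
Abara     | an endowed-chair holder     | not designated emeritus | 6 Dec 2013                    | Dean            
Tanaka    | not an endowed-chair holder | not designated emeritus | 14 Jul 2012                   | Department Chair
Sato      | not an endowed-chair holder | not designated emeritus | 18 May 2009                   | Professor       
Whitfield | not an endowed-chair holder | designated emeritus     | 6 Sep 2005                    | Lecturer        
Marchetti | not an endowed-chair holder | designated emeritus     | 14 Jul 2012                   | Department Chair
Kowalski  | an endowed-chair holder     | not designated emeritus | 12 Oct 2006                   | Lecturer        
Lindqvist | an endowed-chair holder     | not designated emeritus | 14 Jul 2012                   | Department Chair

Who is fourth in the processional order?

By date the degree was conferred (later first): Abara (6 Dec 2013); then Lindqvist, Marchetti and Tanaka (each 14 Jul 2012); then Sato (18 May 2009); then Kowalski (12 Oct 2006); then Whitfield (6 Sep 2005).
Lindqvist, Marchetti and Tanaka are each Department Chair, so the next rule applies.
Among Lindqvist, Marchetti and Tanaka, alphabetically by surname: Lindqvist before Marchetti before Tanaka.
Order: Abara, Lindqvist, Marchetti, Tanaka, Sato, Kowalski, Whitfield.

Tanaka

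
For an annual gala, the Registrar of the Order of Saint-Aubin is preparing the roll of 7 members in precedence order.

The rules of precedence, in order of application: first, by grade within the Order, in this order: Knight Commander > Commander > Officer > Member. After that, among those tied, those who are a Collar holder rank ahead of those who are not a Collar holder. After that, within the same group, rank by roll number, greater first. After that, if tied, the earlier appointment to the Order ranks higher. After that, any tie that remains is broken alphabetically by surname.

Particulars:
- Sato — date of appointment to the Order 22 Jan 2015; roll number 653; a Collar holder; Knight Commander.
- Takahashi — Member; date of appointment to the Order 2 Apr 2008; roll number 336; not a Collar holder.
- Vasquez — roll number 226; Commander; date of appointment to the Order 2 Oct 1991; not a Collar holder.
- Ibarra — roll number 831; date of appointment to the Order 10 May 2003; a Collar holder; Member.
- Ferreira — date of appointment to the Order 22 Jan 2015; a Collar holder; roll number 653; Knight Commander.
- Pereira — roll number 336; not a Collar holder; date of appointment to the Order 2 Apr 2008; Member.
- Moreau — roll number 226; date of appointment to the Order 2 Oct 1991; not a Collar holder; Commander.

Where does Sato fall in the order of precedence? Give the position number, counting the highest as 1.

2

By grade within the Order: Ferreira and Sato (Knight Commander); then Moreau and Vasquez (Commander); then Ibarra, Pereira and Takahashi (Member).
Ferreira and Sato are each a Collar holder, so the next rule applies.
Ferreira and Sato both have roll number 653, so the next rule applies.
Ferreira and Sato both have date of appointment to the Order 22 Jan 2015, so the next rule applies.
Among Ferreira and Sato, alphabetically by surname: Ferreira before Sato.
Moreau and Vasquez are each not a Collar holder, so the next rule applies.
Moreau and Vasquez both have roll number 226, so the next rule applies.
Moreau and Vasquez both have date of appointment to the Order 2 Oct 1991, so the next rule applies.
Among Moreau and Vasquez, alphabetically by surname: Moreau before Vasquez.
Among Ibarra, Pereira and Takahashi, a Collar holder before not a Collar holder: Ibarra (a Collar holder) before Pereira and Takahashi (not a Collar holder).
Pereira and Takahashi both have roll number 336, so the next rule applies.
Pereira and Takahashi both have date of appointment to the Order 2 Apr 2008, so the next rule applies.
Among Pereira and Takahashi, alphabetically by surname: Pereira before Takahashi.
Order: Ferreira, Sato, Moreau, Vasquez, Ibarra, Pereira, Takahashi. So position 2.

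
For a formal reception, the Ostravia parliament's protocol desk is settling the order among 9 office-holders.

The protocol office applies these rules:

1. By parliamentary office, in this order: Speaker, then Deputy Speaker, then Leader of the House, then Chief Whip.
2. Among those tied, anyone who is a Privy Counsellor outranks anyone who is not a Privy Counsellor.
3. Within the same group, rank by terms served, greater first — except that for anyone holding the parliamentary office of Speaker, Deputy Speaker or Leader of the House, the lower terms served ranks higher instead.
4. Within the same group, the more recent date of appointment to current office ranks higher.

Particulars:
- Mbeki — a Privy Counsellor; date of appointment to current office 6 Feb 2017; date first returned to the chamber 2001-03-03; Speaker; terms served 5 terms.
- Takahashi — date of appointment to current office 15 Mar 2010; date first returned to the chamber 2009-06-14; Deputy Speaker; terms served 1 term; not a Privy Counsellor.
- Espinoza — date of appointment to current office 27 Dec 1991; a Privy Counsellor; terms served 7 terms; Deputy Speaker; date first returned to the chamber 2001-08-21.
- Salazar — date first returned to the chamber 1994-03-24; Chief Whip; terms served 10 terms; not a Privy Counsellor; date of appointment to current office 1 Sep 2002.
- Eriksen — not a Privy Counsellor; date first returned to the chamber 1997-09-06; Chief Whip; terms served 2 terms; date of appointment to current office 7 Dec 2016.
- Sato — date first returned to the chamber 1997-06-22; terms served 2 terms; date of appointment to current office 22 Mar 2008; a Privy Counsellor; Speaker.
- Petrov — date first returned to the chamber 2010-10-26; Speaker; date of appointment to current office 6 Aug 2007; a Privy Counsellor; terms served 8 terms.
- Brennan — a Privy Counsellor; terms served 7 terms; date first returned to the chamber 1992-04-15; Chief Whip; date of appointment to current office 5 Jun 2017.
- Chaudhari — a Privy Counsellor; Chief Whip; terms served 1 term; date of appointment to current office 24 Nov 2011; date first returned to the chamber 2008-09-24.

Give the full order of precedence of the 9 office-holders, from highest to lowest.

Sato, Mbeki, Petrov, Espinoza, Takahashi, Brennan, Chaudhari, Salazar, Eriksen

By parliamentary office: Sato, Mbeki and Petrov (Speaker); then Espinoza and Takahashi (Deputy Speaker); then Brennan, Chaudhari, Salazar and Eriksen (Chief Whip).
Sato, Mbeki and Petrov are each a Privy Counsellor, so the next rule applies.
Among Sato, Mbeki and Petrov, by terms served (lower first) (reversed rule for this group): Sato (2 terms) before Mbeki (5 terms) before Petrov (8 terms).
Among Espinoza and Takahashi, a Privy Counsellor before not a Privy Counsellor: Espinoza (a Privy Counsellor) before Takahashi (not a Privy Counsellor).
Among Brennan, Chaudhari, Salazar and Eriksen, a Privy Counsellor before not a Privy Counsellor: Brennan and Chaudhari (a Privy Counsellor) before Salazar and Eriksen (not a Privy Counsellor).
Among Brennan and Chaudhari, by terms served (higher first): Brennan (7 terms) before Chaudhari (1 term).
Among Salazar and Eriksen, by terms served (higher first): Salazar (10 terms) before Eriksen (2 terms).
Full order: Sato, Mbeki, Petrov, Espinoza, Takahashi, Brennan, Chaudhari, Salazar, Eriksen.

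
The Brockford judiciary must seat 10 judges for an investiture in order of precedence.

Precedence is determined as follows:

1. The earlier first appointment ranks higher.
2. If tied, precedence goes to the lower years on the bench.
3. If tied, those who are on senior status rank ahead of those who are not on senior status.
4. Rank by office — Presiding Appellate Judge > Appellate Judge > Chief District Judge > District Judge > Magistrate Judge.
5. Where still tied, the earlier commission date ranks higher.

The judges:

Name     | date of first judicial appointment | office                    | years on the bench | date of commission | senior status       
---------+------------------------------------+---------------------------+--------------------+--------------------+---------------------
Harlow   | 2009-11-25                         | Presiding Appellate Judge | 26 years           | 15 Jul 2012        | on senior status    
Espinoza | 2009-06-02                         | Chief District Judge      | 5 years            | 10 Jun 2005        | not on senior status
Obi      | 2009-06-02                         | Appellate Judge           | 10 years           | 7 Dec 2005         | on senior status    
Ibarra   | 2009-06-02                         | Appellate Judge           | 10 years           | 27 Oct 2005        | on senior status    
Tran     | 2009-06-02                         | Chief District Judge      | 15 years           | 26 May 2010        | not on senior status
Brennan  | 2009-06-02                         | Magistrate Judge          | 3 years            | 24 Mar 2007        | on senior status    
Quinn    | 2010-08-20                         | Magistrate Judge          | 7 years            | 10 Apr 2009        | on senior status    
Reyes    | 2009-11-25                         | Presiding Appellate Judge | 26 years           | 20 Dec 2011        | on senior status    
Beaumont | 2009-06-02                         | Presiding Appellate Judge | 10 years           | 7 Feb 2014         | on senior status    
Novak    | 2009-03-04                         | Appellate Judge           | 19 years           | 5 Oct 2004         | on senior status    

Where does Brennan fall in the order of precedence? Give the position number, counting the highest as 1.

2

By date of first judicial appointment (earlier first): Novak (2009-03-04); then Brennan, Espinoza, Beaumont, Ibarra, Obi and Tran (each 2009-06-02); then Reyes and Harlow (both 2009-11-25); then Quinn (2010-08-20).
Among Brennan, Espinoza, Beaumont, Ibarra, Obi and Tran, by years on the bench (lower first): Brennan (3 years) before Espinoza (5 years) before Beaumont, Ibarra and Obi (10 years) before Tran (15 years).
Beaumont, Ibarra and Obi are each on senior status, so the next rule applies.
Among Beaumont, Ibarra and Obi, by office: Beaumont (Presiding Appellate Judge) before Ibarra and Obi (Appellate Judge).
Among Ibarra and Obi, by date of commission (earlier first): Ibarra (27 Oct 2005) before Obi (7 Dec 2005).
Reyes and Harlow both have years on the bench 26 years, so the next rule applies.
Reyes and Harlow are each on senior status, so the next rule applies.
Reyes and Harlow are each Presiding Appellate Judge, so the next rule applies.
Among Reyes and Harlow, by date of commission (earlier first): Reyes (20 Dec 2011) before Harlow (15 Jul 2012).
Order: Novak, Brennan, Espinoza, Beaumont, Ibarra, Obi, Tran, Reyes, Harlow, Quinn. So position 2.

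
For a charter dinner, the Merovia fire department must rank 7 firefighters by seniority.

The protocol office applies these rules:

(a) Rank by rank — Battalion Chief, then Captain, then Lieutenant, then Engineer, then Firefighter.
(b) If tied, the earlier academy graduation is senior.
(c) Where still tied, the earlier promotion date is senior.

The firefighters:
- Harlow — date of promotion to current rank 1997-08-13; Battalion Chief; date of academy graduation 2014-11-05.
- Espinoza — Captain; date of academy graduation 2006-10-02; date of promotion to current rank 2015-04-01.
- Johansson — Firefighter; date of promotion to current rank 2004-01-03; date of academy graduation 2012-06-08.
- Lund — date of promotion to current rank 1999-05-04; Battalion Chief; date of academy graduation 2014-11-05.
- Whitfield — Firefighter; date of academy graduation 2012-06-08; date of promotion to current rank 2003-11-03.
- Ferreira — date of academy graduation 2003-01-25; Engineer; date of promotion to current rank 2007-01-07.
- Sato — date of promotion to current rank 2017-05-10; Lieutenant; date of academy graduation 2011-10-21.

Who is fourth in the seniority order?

By rank: Harlow and Lund (Battalion Chief); then Espinoza (Captain); then Sato (Lieutenant); then Ferreira (Engineer); then Whitfield and Johansson (Firefighter).
Harlow and Lund both have date of academy graduation 2014-11-05, so the next rule applies.
Among Harlow and Lund, by date of promotion to current rank (earlier first): Harlow (1997-08-13) before Lund (1999-05-04).
Whitfield and Johansson both have date of academy graduation 2012-06-08, so the next rule applies.
Among Whitfield and Johansson, by date of promotion to current rank (earlier first): Whitfield (2003-11-03) before Johansson (2004-01-03).
Order: Harlow, Lund, Espinoza, Sato, Ferreira, Whitfield, Johansson.

Sato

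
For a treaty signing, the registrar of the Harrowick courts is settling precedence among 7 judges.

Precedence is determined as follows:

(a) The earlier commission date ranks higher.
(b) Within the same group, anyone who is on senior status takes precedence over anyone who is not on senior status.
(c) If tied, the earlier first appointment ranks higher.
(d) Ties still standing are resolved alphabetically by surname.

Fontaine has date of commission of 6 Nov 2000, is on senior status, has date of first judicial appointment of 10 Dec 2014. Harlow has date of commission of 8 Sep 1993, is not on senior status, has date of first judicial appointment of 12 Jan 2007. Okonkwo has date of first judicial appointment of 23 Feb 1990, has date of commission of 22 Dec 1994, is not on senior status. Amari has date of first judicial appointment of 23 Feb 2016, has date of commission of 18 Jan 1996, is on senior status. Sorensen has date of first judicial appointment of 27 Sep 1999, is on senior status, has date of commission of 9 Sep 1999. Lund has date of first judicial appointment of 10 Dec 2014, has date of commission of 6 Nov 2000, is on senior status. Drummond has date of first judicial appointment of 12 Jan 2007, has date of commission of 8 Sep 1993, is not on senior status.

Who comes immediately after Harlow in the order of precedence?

Okonkwo

By date of commission (earlier first): Drummond and Harlow (both 8 Sep 1993); then Okonkwo (22 Dec 1994); then Amari (18 Jan 1996); then Sorensen (9 Sep 1999); then Fontaine and Lund (both 6 Nov 2000).
Drummond and Harlow are each not on senior status, so the next rule applies.
Drummond and Harlow both have date of first judicial appointment 12 Jan 2007, so the next rule applies.
Among Drummond and Harlow, alphabetically by surname: Drummond before Harlow.
Fontaine and Lund are each on senior status, so the next rule applies.
Fontaine and Lund both have date of first judicial appointment 10 Dec 2014, so the next rule applies.
Among Fontaine and Lund, alphabetically by surname: Fontaine before Lund.
Order: Drummond, Harlow, Okonkwo, Amari, Sorensen, Fontaine, Lund.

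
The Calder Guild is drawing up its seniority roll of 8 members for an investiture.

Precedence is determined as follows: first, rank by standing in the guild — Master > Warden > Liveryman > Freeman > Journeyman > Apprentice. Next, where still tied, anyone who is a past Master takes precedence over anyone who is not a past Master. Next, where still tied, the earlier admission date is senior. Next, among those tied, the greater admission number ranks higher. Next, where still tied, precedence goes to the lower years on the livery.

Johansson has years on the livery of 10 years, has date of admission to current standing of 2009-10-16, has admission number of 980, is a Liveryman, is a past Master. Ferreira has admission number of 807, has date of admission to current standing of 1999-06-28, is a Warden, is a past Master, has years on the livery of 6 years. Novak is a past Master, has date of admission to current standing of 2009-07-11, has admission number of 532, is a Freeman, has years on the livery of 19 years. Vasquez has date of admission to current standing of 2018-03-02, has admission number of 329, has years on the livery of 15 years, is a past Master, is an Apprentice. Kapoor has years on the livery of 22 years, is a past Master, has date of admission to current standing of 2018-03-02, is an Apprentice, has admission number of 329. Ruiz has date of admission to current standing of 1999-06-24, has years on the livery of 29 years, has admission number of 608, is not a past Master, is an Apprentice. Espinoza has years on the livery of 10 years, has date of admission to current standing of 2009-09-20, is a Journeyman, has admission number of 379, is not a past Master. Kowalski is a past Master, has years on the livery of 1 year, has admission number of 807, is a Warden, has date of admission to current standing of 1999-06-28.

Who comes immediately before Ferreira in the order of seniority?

Kowalski

By standing in the guild: Kowalski and Ferreira (Warden); then Johansson (Liveryman); then Novak (Freeman); then Espinoza (Journeyman); then Vasquez, Kapoor and Ruiz (Apprentice).
Kowalski and Ferreira are each a past Master, so the next rule applies.
Kowalski and Ferreira both have date of admission to current standing 1999-06-28, so the next rule applies.
Kowalski and Ferreira both have admission number 807, so the next rule applies.
Among Kowalski and Ferreira, by years on the livery (lower first): Kowalski (1 year) before Ferreira (6 years).
Among Vasquez, Kapoor and Ruiz, a past Master before not a past Master: Vasquez and Kapoor (a past Master) before Ruiz (not a past Master).
Vasquez and Kapoor both have date of admission to current standing 2018-03-02, so the next rule applies.
Vasquez and Kapoor both have admission number 329, so the next rule applies.
Among Vasquez and Kapoor, by years on the livery (lower first): Vasquez (15 years) before Kapoor (22 years).
Order: Kowalski, Ferreira, Johansson, Novak, Espinoza, Vasquez, Kapoor, Ruiz.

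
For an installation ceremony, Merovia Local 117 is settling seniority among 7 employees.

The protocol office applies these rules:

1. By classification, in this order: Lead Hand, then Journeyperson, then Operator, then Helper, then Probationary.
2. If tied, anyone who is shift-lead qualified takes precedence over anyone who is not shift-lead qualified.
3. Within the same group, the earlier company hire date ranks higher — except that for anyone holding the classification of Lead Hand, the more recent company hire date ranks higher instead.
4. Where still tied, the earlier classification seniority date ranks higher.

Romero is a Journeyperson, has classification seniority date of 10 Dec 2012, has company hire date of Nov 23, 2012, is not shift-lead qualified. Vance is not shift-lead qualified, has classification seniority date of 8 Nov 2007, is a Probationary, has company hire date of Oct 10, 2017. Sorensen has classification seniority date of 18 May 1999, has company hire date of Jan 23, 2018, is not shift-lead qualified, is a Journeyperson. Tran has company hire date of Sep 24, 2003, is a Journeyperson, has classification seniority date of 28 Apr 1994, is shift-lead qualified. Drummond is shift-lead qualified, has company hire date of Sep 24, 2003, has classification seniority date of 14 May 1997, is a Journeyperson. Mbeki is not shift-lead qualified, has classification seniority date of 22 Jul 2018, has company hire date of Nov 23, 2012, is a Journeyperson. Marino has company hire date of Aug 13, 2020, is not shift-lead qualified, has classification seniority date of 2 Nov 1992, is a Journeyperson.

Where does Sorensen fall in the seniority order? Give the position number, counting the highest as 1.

By classification: Tran, Drummond, Romero, Mbeki, Sorensen and Marino (Journeyperson); then Vance (Probationary).
Among Tran, Drummond, Romero, Mbeki, Sorensen and Marino, shift-lead qualified before not shift-lead qualified: Tran and Drummond (shift-lead qualified) before Romero, Mbeki, Sorensen and Marino (not shift-lead qualified).
Tran and Drummond both have company hire date Sep 24, 2003, so the next rule applies.
Among Tran and Drummond, by classification seniority date (earlier first): Tran (28 Apr 1994) before Drummond (14 May 1997).
Among Romero, Mbeki, Sorensen and Marino, by company hire date (earlier first): Romero and Mbeki (Nov 23, 2012) before Sorensen (Jan 23, 2018) before Marino (Aug 13, 2020).
Among Romero and Mbeki, by classification seniority date (earlier first): Romero (10 Dec 2012) before Mbeki (22 Jul 2018).
Order: Tran, Drummond, Romero, Mbeki, Sorensen, Marino, Vance. So position 5.

5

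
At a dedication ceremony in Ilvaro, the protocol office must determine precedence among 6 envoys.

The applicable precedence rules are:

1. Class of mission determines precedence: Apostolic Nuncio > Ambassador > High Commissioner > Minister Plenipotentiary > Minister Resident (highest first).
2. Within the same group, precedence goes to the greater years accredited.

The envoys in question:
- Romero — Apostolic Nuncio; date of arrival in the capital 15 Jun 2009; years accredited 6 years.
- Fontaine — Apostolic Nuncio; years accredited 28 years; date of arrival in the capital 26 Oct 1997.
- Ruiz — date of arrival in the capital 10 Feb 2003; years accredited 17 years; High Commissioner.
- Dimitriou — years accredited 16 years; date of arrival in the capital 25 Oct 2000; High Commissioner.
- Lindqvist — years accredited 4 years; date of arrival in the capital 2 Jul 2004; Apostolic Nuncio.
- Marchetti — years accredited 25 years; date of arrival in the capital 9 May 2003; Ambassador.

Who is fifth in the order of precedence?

Ruiz

By class of mission: Fontaine, Romero and Lindqvist (Apostolic Nuncio); then Marchetti (Ambassador); then Ruiz and Dimitriou (High Commissioner).
Among Fontaine, Romero and Lindqvist, by years accredited (higher first): Fontaine (28 years) before Romero (6 years) before Lindqvist (4 years).
Among Ruiz and Dimitriou, by years accredited (higher first): Ruiz (17 years) before Dimitriou (16 years).
Order: Fontaine, Romero, Lindqvist, Marchetti, Ruiz, Dimitriou.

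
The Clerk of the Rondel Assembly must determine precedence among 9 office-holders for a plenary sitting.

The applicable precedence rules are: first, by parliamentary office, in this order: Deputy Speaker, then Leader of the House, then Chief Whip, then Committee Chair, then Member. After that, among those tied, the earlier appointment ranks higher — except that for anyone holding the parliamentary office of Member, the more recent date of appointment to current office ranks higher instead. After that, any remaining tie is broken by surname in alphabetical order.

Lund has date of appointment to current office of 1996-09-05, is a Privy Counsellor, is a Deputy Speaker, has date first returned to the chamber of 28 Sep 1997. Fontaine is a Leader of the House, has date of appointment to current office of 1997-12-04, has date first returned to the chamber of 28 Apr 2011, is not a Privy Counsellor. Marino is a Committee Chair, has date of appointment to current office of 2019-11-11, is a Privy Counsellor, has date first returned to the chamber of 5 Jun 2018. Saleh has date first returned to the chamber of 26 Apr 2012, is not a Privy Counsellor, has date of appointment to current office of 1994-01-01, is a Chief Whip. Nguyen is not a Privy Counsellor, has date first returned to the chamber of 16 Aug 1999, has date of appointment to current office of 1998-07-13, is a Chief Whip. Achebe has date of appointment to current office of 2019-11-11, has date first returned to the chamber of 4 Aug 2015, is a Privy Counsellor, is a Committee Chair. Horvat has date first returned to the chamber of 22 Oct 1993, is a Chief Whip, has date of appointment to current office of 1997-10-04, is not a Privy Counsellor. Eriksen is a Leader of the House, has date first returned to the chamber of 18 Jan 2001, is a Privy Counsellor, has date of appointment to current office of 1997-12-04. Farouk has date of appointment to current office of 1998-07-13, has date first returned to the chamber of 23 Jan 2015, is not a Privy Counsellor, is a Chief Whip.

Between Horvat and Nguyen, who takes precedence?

Horvat

By parliamentary office: Lund (Deputy Speaker); then Eriksen and Fontaine (Leader of the House); then Saleh, Horvat, Farouk and Nguyen (Chief Whip); then Achebe and Marino (Committee Chair).
Eriksen and Fontaine both have date of appointment to current office 1997-12-04, so the next rule applies.
Among Eriksen and Fontaine, alphabetically by surname: Eriksen before Fontaine.
Among Saleh, Horvat, Farouk and Nguyen, by date of appointment to current office (earlier first): Saleh (1994-01-01) before Horvat (1997-10-04) before Farouk and Nguyen (1998-07-13).
Among Farouk and Nguyen, alphabetically by surname: Farouk before Nguyen.
Achebe and Marino both have date of appointment to current office 2019-11-11, so the next rule applies.
Among Achebe and Marino, alphabetically by surname: Achebe before Marino.
So Horvat takes precedence.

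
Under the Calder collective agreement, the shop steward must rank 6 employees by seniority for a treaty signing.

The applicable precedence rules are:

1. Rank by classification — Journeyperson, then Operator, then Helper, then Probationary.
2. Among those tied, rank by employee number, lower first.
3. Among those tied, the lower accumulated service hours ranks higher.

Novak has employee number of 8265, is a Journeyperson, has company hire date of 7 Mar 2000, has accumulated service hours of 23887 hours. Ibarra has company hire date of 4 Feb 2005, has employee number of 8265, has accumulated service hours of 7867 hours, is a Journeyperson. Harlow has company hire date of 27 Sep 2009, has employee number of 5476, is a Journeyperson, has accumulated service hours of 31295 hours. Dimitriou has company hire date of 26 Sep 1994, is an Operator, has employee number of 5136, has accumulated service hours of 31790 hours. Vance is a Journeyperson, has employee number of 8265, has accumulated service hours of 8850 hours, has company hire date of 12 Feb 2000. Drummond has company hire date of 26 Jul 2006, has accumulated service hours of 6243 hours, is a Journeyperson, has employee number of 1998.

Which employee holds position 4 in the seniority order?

By classification: Drummond, Harlow, Ibarra, Vance and Novak (Journeyperson); then Dimitriou (Operator).
Among Drummond, Harlow, Ibarra, Vance and Novak, by employee number (lower first): Drummond (1998) before Harlow (5476) before Ibarra, Vance and Novak (8265).
Among Ibarra, Vance and Novak, by accumulated service hours (lower first): Ibarra (7867 hours) before Vance (8850 hours) before Novak (23887 hours).
Order: Drummond, Harlow, Ibarra, Vance, Novak, Dimitriou.

Vance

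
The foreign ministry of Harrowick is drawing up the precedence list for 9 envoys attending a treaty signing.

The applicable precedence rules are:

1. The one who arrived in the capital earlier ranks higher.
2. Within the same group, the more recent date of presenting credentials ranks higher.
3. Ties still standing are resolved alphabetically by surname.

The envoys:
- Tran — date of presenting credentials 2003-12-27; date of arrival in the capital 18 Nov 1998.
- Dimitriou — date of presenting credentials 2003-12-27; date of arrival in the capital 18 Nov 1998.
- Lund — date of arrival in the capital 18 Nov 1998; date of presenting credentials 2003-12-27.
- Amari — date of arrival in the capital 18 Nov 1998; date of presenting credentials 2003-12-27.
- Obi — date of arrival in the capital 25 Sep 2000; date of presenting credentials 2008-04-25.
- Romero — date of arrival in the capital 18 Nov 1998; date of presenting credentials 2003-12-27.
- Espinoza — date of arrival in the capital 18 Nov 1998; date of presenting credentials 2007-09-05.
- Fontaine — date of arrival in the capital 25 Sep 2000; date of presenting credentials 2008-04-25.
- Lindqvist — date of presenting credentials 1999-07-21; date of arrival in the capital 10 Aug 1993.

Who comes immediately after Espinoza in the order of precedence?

By date of arrival in the capital (earlier first): Lindqvist (10 Aug 1993); then Espinoza, Amari, Dimitriou, Lund, Romero and Tran (each 18 Nov 1998); then Fontaine and Obi (both 25 Sep 2000).
Among Espinoza, Amari, Dimitriou, Lund, Romero and Tran, by date of presenting credentials (later first): Espinoza (2007-09-05) before Amari, Dimitriou, Lund, Romero and Tran (2003-12-27).
Among Amari, Dimitriou, Lund, Romero and Tran, alphabetically by surname: Amari before Dimitriou before Lund before Romero before Tran.
Fontaine and Obi both have date of presenting credentials 2008-04-25, so the next rule applies.
Among Fontaine and Obi, alphabetically by surname: Fontaine before Obi.
Order: Lindqvist, Espinoza, Amari, Dimitriou, Lund, Romero, Tran, Fontaine, Obi.

Amari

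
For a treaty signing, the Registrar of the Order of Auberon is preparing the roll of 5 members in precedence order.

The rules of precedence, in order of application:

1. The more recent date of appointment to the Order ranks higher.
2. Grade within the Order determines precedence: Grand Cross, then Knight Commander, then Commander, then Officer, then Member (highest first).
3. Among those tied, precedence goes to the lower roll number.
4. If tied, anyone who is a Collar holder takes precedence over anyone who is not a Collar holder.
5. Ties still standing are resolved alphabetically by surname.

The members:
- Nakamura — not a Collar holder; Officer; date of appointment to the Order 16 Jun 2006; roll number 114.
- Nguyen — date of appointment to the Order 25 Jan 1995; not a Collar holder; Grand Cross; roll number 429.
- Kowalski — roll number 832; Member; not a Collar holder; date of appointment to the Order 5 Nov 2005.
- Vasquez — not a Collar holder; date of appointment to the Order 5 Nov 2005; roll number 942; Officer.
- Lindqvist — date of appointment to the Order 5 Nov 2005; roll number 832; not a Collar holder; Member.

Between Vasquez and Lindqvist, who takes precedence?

By date of appointment to the Order (later first): Nakamura (16 Jun 2006); then Vasquez, Kowalski and Lindqvist (each 5 Nov 2005); then Nguyen (25 Jan 1995).
Among Vasquez, Kowalski and Lindqvist, by grade within the Order: Vasquez (Officer) before Kowalski and Lindqvist (Member).
Kowalski and Lindqvist both have roll number 832, so the next rule applies.
Kowalski and Lindqvist are each not a Collar holder, so the next rule applies.
Among Kowalski and Lindqvist, alphabetically by surname: Kowalski before Lindqvist.
So Vasquez takes precedence.

Vasquez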